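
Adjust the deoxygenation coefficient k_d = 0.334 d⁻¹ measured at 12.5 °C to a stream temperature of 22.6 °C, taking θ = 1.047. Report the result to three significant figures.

k_d(T₂) = k_d(T₁) · θ^(T₂−T₁) = 0.334 × 1.047^(22.6−12.5)
= 0.334 × 1.047^10.1 = 0.334 × 1.590 = 0.5311 d⁻¹.

k_d ≈ 0.531 d⁻¹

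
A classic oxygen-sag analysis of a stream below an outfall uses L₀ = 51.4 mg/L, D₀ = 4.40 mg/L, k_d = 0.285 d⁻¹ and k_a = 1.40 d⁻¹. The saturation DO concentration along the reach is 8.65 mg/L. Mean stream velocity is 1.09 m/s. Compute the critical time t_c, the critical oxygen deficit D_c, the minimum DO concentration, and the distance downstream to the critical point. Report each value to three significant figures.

With k_a/k_d = 4.912 and 1 − D₀(k_a−k_d)/(k_d L₀) = 0.6651,
t_c = ln(4.912 × 0.6651) / (1.40 − 0.285) = ln(3.267) / 1.115 = 1.184/1.115 = 1.062 d.
D_c = (k_d/k_a) L₀ e^(−k_d t_c) = (0.285/1.40) × 51.4 × e^(−0.285×1.062) = 0.2036 × 51.4 × 0.7389 = 7.731 mg/L.
Minimum DO = C_s − D_c = 8.65 − 7.731 = 0.9186 mg/L.
x_c = v t_c = 1.09 m/s × 1.062 d × 86400 s/d = 100000 m ≈ 100 km.

t_c ≈ 1.06 d; D_c ≈ 7.73 mg/L; min DO ≈ 0.919 mg/L; x_c ≈ 100 km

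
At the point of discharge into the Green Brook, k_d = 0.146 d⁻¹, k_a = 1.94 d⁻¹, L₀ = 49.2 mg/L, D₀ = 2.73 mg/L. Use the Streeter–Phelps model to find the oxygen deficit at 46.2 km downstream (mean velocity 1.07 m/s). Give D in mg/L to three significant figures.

Travel time t = x/v = 46.2 km / (1.07 m/s) = 46200 m / 1.07 m/s = 43180 s = 0.4997 d.
k_d L₀/(k_a−k_d) = 0.146×49.2/(1.94−0.146) = 7.183/1.794 = 4.004 mg/L.
e^(−k_d t) = e^(−0.146×0.4997) = 0.9296; e^(−k_a t) = e^(−1.94×0.4997) = 0.3793.
D = 4.004 × (0.9296 − 0.3793) + 2.73 × 0.3793 = 2.204 + 1.035 = 3.239 mg/L.

D ≈ 3.24 mg/L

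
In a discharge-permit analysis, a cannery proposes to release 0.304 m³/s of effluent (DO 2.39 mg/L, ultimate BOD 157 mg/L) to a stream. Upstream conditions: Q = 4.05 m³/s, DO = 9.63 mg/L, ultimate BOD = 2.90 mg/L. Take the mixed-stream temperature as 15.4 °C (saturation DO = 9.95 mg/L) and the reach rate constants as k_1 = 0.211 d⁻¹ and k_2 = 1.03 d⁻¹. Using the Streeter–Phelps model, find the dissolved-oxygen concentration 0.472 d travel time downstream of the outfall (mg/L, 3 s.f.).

DO ≈ 8.42 mg/L

Mixed DO = (4.05×9.63 + 0.304×2.39)/(4.05+0.304) = 39.73/4.354 = 9.124 mg/L.
Mixed L₀ = (4.05×2.90 + 0.304×157)/(4.354) = 59.47/4.354 = 13.66 mg/L.
Initial deficit D₀ = C_s − DO₀ = 9.95 − 9.124 = 0.8255 mg/L.
D(0.472) = [0.211×13.66/(1.03−0.211)](e^(−0.211×0.472) − e^(−1.03×0.472)) + 0.8255 e^(−1.03×0.472)
= 3.519 × (0.9052 − 0.6150) + 0.8255 × 0.6150 = 1.529 mg/L.
DO = 9.95 − 1.529 = 8.421 mg/L.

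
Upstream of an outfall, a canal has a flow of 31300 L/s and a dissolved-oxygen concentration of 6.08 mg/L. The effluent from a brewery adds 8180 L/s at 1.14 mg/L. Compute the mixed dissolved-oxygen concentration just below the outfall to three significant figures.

Flow-weighted mixing: C = (Q_r C_r + Q_w C_w)/(Q_r + Q_w)
= (31300×6.08 + 8180×1.14)/(31300 + 8180) = 199600/39480 = 5.056 mg/L.

5.06 mg/L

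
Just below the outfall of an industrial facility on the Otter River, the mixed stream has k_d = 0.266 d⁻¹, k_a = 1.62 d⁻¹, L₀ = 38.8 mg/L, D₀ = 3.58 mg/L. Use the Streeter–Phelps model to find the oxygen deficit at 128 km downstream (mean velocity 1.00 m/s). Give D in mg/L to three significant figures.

D ≈ 4.77 mg/L

Travel time t = x/v = 128 km / (1.00 m/s) = 128000 m / 1.00 m/s = 128000 s = 1.481 d.
k_d L₀/(k_a−k_d) = 0.266×38.8/(1.62−0.266) = 10.32/1.354 = 7.622 mg/L.
e^(−k_d t) = e^(−0.266×1.481) = 0.6743; e^(−k_a t) = e^(−1.62×1.481) = 0.09072.
D = 7.622 × (0.6743 − 0.09072) + 3.58 × 0.09072 = 4.448 + 0.3248 = 4.773 mg/L.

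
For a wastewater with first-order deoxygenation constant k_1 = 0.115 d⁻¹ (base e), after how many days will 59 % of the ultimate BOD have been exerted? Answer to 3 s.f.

t ≈ 7.75 d

y/L₀ = 1 − e^(−k_1 t) = 0.59 ⇒ e^(−k_1 t) = 0.410
t = −ln(0.410) / 0.115 = 0.8916 / 0.115 = 7.753 d.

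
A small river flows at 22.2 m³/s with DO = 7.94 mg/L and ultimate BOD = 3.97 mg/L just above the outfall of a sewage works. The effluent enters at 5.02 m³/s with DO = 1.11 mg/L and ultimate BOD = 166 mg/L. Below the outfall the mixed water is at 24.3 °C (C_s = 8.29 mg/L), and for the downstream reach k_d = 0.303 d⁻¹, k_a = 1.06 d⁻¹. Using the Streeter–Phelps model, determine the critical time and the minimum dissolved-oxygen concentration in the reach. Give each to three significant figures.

t_c ≈ 1.49 d; minimum DO ≈ 2.12 mg/L

Mixed DO = (22.2×7.94 + 5.02×1.11)/(22.2+5.02) = 181.8/27.22 = 6.680 mg/L.
Mixed L₀ = (22.2×3.97 + 5.02×166)/(27.22) = 921.5/27.22 = 33.85 mg/L.
Initial deficit D₀ = C_s − DO₀ = 8.29 − 6.680 = 1.610 mg/L.
t_c = (1/0.7570) ln[(1.06/0.303)(1 − 1.610×0.7570/(0.303×33.85))] = 1.321 × ln(3.083) = 1.487 d.
D_c = (0.303/1.06) × 33.85 × e^(−0.303×1.487) = 0.2858 × 33.85 × 0.6372 = 6.166 mg/L.
Minimum DO = 8.29 − 6.166 = 2.124 mg/L.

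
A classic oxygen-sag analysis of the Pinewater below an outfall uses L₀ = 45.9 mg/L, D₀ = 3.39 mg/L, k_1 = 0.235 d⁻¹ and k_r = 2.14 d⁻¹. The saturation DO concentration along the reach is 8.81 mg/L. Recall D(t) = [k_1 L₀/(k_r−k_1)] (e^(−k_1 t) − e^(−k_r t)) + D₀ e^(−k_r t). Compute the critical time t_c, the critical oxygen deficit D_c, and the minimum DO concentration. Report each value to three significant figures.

t_c ≈ 0.680 d; D_c ≈ 4.30 mg/L; min DO ≈ 4.51 mg/L

At the critical point dD/dt = 0, so k_1 L₀ e^(−k_1 t) = k_r D. Substituting D(t) from the Streeter–Phelps equation and solving for t gives
t_c = ln[(k_r/k_1)(1 − D₀(k_r−k_1)/(k_1 L₀))] / (k_r−k_1).
Here k_r−k_1 = 1.905 d⁻¹ and 1 − D₀(k_r−k_1)/(k_1 L₀) = 1 − 3.39×1.905/(0.235×45.9) = 0.4013, so
t_c = ln(9.106 × 0.4013) / 1.905 = 1.296 / 1.905 = 0.6803 d.
L(t_c) = L₀ e^(−k_1 t_c) = 45.9 × 0.8523 = 39.12 mg/L, and at the critical point k_r D_c = k_1 L, so D_c = (0.235/2.14) × 39.12 = 4.296 mg/L.
Minimum DO = C_s − D_c = 8.81 − 4.296 = 4.514 mg/L.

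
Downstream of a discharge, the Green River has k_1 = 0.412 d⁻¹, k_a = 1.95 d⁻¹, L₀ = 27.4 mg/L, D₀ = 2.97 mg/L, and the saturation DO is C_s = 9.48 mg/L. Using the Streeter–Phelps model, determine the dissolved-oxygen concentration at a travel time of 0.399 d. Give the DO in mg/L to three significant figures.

k_1 L₀/(k_a−k_1) = 0.412×27.4/(1.95−0.412) = 11.29/1.538 = 7.340 mg/L.
e^(−k_1 t) = e^(−0.412×0.3990) = 0.8484; e^(−k_a t) = e^(−1.95×0.3990) = 0.4593.
D = 7.340 × (0.8484 − 0.4593) + 2.97 × 0.4593 = 2.856 + 1.364 = 4.220 mg/L.
DO = C_s − D = 9.48 − 4.220 = 5.260 mg/L.

DO ≈ 5.26 mg/L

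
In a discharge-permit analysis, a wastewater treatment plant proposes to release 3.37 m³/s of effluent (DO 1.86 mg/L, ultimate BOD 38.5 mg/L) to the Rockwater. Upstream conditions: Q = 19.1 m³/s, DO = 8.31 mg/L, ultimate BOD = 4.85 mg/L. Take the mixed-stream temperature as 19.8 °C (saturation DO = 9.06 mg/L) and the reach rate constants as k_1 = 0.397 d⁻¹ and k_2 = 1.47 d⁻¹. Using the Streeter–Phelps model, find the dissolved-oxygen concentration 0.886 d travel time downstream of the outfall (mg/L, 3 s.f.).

DO ≈ 7.01 mg/L

Mixed DO = (19.1×8.31 + 3.37×1.86)/(19.1+3.37) = 165.0/22.47 = 7.343 mg/L.
Mixed L₀ = (19.1×4.85 + 3.37×38.5)/(22.47) = 222.4/22.47 = 9.897 mg/L.
Initial deficit D₀ = C_s − DO₀ = 9.06 − 7.343 = 1.717 mg/L.
D(0.886) = [0.397×9.897/(1.47−0.397)](e^(−0.397×0.886) − e^(−1.47×0.886)) + 1.717 e^(−1.47×0.886)
= 3.662 × (0.7035 − 0.2719) + 1.717 × 0.2719 = 2.047 mg/L.
DO = 9.06 − 2.047 = 7.013 mg/L.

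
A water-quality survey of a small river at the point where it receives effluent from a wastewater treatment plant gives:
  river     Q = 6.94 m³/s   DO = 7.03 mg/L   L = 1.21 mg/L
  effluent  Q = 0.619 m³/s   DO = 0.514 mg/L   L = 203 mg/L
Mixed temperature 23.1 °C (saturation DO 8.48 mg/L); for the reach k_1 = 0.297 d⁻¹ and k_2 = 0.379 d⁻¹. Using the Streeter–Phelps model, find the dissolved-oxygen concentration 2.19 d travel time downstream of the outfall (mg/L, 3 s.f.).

Mixed DO = (6.94×7.03 + 0.619×0.514)/(6.94+0.619) = 49.11/7.559 = 6.496 mg/L.
Mixed L₀ = (6.94×1.21 + 0.619×203)/(7.559) = 134.1/7.559 = 17.73 mg/L.
Initial deficit D₀ = C_s − DO₀ = 8.48 − 6.496 = 1.984 mg/L.
D(2.19) = [0.297×17.73/(0.379−0.297)](e^(−0.297×2.19) − e^(−0.379×2.19)) + 1.984 e^(−0.379×2.19)
= 64.23 × (0.5218 − 0.4360) + 1.984 × 0.4360 = 6.375 mg/L.
DO = 8.48 − 6.375 = 2.105 mg/L.

DO ≈ 2.11 mg/L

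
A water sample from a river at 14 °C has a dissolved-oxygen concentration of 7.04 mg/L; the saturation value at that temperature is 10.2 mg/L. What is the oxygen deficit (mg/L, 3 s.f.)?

D = C_s − C = 10.2 − 7.04 = 3.16 mg/L.

D ≈ 3.16 mg/L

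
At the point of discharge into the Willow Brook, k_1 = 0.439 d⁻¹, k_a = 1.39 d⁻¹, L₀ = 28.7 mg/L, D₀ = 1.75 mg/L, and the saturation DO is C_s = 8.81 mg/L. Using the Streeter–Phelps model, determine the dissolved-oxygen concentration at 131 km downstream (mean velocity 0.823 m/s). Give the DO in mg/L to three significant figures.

DO ≈ 3.80 mg/L

Travel time t = x/v = 131 km / (0.823 m/s) = 131000 m / 0.823 m/s = 159200 s = 1.842 d.
k_1 L₀/(k_a−k_1) = 0.439×28.7/(1.39−0.439) = 12.60/0.9510 = 13.25 mg/L.
e^(−k_1 t) = e^(−0.439×1.842) = 0.4454; e^(−k_a t) = e^(−1.39×1.842) = 0.07724.
D = 13.25 × (0.4454 − 0.07724) + 1.75 × 0.07724 = 4.878 + 0.1352 = 5.013 mg/L.
DO = C_s − D = 8.81 − 5.013 = 3.797 mg/L.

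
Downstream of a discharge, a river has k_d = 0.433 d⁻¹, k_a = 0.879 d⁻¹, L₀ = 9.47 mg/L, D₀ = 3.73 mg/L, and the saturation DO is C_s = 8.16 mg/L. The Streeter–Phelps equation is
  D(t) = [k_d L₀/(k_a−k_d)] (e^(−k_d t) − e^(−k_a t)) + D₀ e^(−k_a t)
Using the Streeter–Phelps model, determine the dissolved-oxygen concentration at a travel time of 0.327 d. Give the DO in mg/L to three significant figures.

DO ≈ 4.28 mg/L

k_d L₀/(k_a−k_d) = 0.433×9.47/(0.879−0.433) = 4.101/0.4460 = 9.194 mg/L.
e^(−k_d t) = e^(−0.433×0.3270) = 0.8680; e^(−k_a t) = e^(−0.879×0.3270) = 0.7502.
D = 9.194 × (0.8680 − 0.7502) + 3.73 × 0.7502 = 1.083 + 2.798 = 3.881 mg/L.
DO = C_s − D = 8.16 − 3.881 = 4.279 mg/L.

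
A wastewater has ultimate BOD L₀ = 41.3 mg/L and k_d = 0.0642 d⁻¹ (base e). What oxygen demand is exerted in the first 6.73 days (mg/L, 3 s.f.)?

y ≈ 14.5 mg/L

y_t = L₀(1 − e^(−k_d t)) = 41.3 × (1 − e^(−0.0642×6.73))
= 41.3 × (1 − 0.6492) = 41.3 × 0.3508 = 14.49 mg/L.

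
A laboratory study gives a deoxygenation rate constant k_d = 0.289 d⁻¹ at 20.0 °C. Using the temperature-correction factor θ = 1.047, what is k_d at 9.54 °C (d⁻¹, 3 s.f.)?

k_d(T₂) = k_d(T₁) · θ^(T₂−T₁) = 0.289 × 1.047^(9.54−20.0)
= 0.289 × 1.047^-10.5 = 0.289 × 0.6185 = 0.1788 d⁻¹.

k_d ≈ 0.179 d⁻¹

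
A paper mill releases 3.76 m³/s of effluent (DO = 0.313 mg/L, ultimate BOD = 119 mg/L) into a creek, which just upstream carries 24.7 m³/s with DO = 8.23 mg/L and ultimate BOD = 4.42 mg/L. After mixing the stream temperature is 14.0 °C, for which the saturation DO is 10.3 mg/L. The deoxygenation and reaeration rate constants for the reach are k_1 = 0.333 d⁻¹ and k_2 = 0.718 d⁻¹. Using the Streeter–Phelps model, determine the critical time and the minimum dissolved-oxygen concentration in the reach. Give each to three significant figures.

t_c ≈ 1.47 d; minimum DO ≈ 4.73 mg/L

Mixed DO = (24.7×8.23 + 3.76×0.313)/(24.7+3.76) = 204.5/28.46 = 7.184 mg/L.
Mixed L₀ = (24.7×4.42 + 3.76×119)/(28.46) = 556.6/28.46 = 19.56 mg/L.
Initial deficit D₀ = C_s − DO₀ = 10.3 − 7.184 = 3.116 mg/L.
t_c = (1/0.3850) ln[(0.718/0.333)(1 − 3.116×0.3850/(0.333×19.56))] = 2.597 × ln(1.759) = 1.467 d.
D_c = (0.333/0.718) × 19.56 × e^(−0.333×1.467) = 0.4638 × 19.56 × 0.6136 = 5.565 mg/L.
Minimum DO = 10.3 − 5.565 = 4.735 mg/L.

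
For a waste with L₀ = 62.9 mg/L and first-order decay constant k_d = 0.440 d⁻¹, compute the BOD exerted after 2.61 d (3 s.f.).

y ≈ 43.0 mg/L

y_t = L₀(1 − e^(−k_d t)) = 62.9 × (1 − e^(−0.440×2.61))
= 62.9 × (1 − 0.3171) = 62.9 × 0.6829 = 42.95 mg/L.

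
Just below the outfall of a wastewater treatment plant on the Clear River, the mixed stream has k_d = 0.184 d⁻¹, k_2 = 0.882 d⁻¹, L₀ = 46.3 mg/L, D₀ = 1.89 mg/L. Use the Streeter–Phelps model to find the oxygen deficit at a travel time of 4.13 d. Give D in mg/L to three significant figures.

k_d L₀/(k_2−k_d) = 0.184×46.3/(0.882−0.184) = 8.519/0.6980 = 12.21 mg/L.
e^(−k_d t) = e^(−0.184×4.130) = 0.4677; e^(−k_2 t) = e^(−0.882×4.130) = 0.02618.
D = 12.21 × (0.4677 − 0.02618) + 1.89 × 0.02618 = 5.389 + 0.04949 = 5.438 mg/L.

D ≈ 5.44 mg/L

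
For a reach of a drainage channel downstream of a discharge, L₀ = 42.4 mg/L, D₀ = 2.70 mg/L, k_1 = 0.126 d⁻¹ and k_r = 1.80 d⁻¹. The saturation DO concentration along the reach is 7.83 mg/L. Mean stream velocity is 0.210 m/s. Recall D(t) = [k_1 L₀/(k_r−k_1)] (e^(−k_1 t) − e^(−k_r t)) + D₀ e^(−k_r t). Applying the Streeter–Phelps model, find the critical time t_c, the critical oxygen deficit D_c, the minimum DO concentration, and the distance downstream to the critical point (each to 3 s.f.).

t_c ≈ 0.471 d; D_c ≈ 2.80 mg/L; min DO ≈ 5.03 mg/L; x_c ≈ 8.54 km

With k_r/k_1 = 14.29 and 1 − D₀(k_r−k_1)/(k_1 L₀) = 0.1540,
t_c = ln(14.29 × 0.1540) / (1.80 − 0.126) = ln(2.200) / 1.674 = 0.7883/1.674 = 0.4709 d.
D_c = (k_1/k_r) L₀ e^(−k_1 t_c) = (0.126/1.80) × 42.4 × e^(−0.126×0.4709) = 0.07000 × 42.4 × 0.9424 = 2.797 mg/L.
Minimum DO = C_s − D_c = 7.83 − 2.797 = 5.033 mg/L.
x_c = v t_c = 0.210 m/s × 0.4709 d × 86400 s/d = 8544 m ≈ 8.54 km.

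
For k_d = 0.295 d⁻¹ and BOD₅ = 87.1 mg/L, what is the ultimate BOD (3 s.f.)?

BOD₅ = L₀(1 − e^(−5k_d)) ⇒ L₀ = BOD₅ / (1 − e^(−5×0.295))
= 87.1 / (1 − 0.2288) = 87.1 / 0.7712 = 112.9 mg/L.

L₀ ≈ 113 mg/L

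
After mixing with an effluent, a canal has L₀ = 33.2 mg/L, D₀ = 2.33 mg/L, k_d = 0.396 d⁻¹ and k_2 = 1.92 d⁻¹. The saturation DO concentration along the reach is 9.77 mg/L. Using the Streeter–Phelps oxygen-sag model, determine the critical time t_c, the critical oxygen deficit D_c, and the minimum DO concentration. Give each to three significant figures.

t_c ≈ 0.829 d; D_c ≈ 4.93 mg/L; min DO ≈ 4.84 mg/L

With k_2/k_d = 4.848 and 1 − D₀(k_2−k_d)/(k_d L₀) = 0.7299,
t_c = ln(4.848 × 0.7299) / (1.92 − 0.396) = ln(3.539) / 1.524 = 1.264/1.524 = 0.8293 d.
D_c = (k_d/k_2) L₀ e^(−k_d t_c) = (0.396/1.92) × 33.2 × e^(−0.396×0.8293) = 0.2063 × 33.2 × 0.7201 = 4.931 mg/L.
Minimum DO = C_s − D_c = 9.77 − 4.931 = 4.839 mg/L.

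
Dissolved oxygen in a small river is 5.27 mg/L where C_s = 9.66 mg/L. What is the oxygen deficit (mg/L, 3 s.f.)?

D ≈ 4.39 mg/L

D = C_s − C = 9.66 − 5.27 = 4.39 mg/L.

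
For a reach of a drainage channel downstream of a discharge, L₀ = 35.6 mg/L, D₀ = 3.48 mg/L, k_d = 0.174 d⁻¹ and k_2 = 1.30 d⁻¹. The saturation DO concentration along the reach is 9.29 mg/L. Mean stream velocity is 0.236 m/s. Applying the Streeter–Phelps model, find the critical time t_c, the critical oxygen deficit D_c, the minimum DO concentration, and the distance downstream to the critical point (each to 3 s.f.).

t_c = [1/(k_2−k_d)] ln[(k_2/k_d)(1 − D₀(k_2−k_d)/(k_d L₀))]
= [1/(1.30−0.174)] ln[(1.30/0.174)(1 − 3.48×1.126/(0.174×35.6))]
= (1/1.126) ln[7.471 × 0.3674] = 0.8881 × ln(2.745) = 0.8881 × 1.010 = 0.8968 d.
L(t_c) = L₀ e^(−k_d t_c) = 35.6 × 0.8555 = 30.46 mg/L, and at the critical point k_2 D_c = k_d L, so D_c = (0.174/1.30) × 30.46 = 4.076 mg/L.
Minimum DO = C_s − D_c = 9.29 − 4.076 = 5.214 mg/L.
x_c = v t_c = 0.236 m/s × 0.8968 d × 86400 s/d = 18290 m ≈ 18.3 km.

t_c ≈ 0.897 d; D_c ≈ 4.08 mg/L; min DO ≈ 5.21 mg/L; x_c ≈ 18.3 km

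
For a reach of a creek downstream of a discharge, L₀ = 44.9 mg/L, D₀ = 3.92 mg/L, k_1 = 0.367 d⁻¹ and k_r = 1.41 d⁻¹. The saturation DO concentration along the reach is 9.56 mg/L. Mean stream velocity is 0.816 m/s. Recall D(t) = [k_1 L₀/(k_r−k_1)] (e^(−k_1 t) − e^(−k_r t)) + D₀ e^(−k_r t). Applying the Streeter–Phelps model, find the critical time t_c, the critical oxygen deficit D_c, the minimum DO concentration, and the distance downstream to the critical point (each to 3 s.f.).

At the critical point dD/dt = 0, so k_1 L₀ e^(−k_1 t) = k_r D. Substituting D(t) from the Streeter–Phelps equation and solving for t gives
t_c = ln[(k_r/k_1)(1 − D₀(k_r−k_1)/(k_1 L₀))] / (k_r−k_1).
Here k_r−k_1 = 1.043 d⁻¹ and 1 − D₀(k_r−k_1)/(k_1 L₀) = 1 − 3.92×1.043/(0.367×44.9) = 0.7519, so
t_c = ln(3.842 × 0.7519) / 1.043 = 1.061 / 1.043 = 1.017 d.
D_c = (k_1/k_r) L₀ e^(−k_1 t_c) = (0.367/1.41) × 44.9 × e^(−0.367×1.017) = 0.2603 × 44.9 × 0.6885 = 8.046 mg/L.
Minimum DO = C_s − D_c = 9.56 − 8.046 = 1.514 mg/L.
x_c = v t_c = 0.816 m/s × 1.017 d × 86400 s/d = 71710 m ≈ 71.7 km.

t_c ≈ 1.02 d; D_c ≈ 8.05 mg/L; min DO ≈ 1.51 mg/L; x_c ≈ 71.7 km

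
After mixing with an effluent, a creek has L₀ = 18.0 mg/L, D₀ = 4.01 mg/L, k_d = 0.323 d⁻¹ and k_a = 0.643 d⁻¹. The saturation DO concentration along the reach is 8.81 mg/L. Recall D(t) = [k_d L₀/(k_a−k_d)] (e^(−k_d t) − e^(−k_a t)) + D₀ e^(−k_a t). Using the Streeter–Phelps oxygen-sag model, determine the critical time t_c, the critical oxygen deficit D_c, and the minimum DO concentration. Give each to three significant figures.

t_c ≈ 1.37 d; D_c ≈ 5.80 mg/L; min DO ≈ 3.01 mg/L

At the critical point dD/dt = 0, so k_d L₀ e^(−k_d t) = k_a D. Substituting D(t) from the Streeter–Phelps equation and solving for t gives
t_c = ln[(k_a/k_d)(1 − D₀(k_a−k_d)/(k_d L₀))] / (k_a−k_d).
Here k_a−k_d = 0.3200 d⁻¹ and 1 − D₀(k_a−k_d)/(k_d L₀) = 1 − 4.01×0.3200/(0.323×18.0) = 0.7793, so
t_c = ln(1.991 × 0.7793) / 0.3200 = 0.4391 / 0.3200 = 1.372 d.
D_c = (k_d/k_a) L₀ e^(−k_d t_c) = (0.323/0.643) × 18.0 × e^(−0.323×1.372) = 0.5023 × 18.0 × 0.6420 = 5.805 mg/L.
Minimum DO = C_s − D_c = 8.81 − 5.805 = 3.005 mg/L.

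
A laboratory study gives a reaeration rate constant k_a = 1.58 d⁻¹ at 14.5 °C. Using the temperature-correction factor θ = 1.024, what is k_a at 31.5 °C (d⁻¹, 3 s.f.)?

k_a ≈ 2.36 d⁻¹

k_a(T₂) = k_a(T₁) · θ^(T₂−T₁) = 1.58 × 1.024^(31.5−14.5)
= 1.58 × 1.024^17.0 = 1.58 × 1.497 = 2.365 d⁻¹.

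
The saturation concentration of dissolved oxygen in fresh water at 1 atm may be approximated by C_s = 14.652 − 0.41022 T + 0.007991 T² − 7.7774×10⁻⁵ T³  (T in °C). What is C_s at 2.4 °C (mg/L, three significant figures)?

C_s ≈ 13.7 mg/L

C_s = 14.652 − 0.41022×2.4 + 0.007991×2.4² − 7.7774×10⁻⁵×2.4³ = 13.71 mg/L.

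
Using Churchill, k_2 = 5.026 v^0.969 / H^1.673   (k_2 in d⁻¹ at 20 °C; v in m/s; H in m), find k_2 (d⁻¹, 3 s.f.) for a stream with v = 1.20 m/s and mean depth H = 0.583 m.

k_2 ≈ 14.8 d⁻¹

k_2 = 5.026 × 1.20^0.969 / 0.583^1.673 = 5.026 × 1.193 / 0.4055 = 14.79 d⁻¹.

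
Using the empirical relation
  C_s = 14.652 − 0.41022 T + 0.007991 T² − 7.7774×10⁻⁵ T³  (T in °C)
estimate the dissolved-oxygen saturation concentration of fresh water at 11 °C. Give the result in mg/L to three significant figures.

C_s ≈ 11.0 mg/L

C_s = 14.652 − 0.41022×11 + 0.007991×11² − 7.7774×10⁻⁵×11³ = 11.00 mg/L.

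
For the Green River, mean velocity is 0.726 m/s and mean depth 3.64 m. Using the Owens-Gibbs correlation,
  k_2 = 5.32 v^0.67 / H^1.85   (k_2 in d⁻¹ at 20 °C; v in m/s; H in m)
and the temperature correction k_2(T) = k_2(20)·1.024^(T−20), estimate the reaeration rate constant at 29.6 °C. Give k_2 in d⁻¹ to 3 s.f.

k_2 ≈ 0.494 d⁻¹

k_2(20) = 5.32 × 0.726^0.67 / 3.64^1.85 = 5.32 × 0.8069 / 10.92 = 0.3933 d⁻¹.
k_2(29.6) = 0.3933 × 1.024^(29.6−20) = 0.3933 × 1.256 = 0.4938 d⁻¹.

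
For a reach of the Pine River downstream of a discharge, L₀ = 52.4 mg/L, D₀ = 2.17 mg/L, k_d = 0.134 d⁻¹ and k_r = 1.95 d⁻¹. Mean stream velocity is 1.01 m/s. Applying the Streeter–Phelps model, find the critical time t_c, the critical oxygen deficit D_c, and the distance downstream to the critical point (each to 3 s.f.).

With k_r/k_d = 14.55 and 1 − D₀(k_r−k_d)/(k_d L₀) = 0.4388,
t_c = ln(14.55 × 0.4388) / (1.95 − 0.134) = ln(6.385) / 1.816 = 1.854/1.816 = 1.021 d.
D_c = (k_d/k_r) L₀ e^(−k_d t_c) = (0.134/1.95) × 52.4 × e^(−0.134×1.021) = 0.06872 × 52.4 × 0.8721 = 3.140 mg/L.
x_c = v t_c = 1.01 m/s × 1.021 d × 86400 s/d = 89090 m ≈ 89.1 km.

t_c ≈ 1.02 d; D_c ≈ 3.14 mg/L; x_c ≈ 89.1 km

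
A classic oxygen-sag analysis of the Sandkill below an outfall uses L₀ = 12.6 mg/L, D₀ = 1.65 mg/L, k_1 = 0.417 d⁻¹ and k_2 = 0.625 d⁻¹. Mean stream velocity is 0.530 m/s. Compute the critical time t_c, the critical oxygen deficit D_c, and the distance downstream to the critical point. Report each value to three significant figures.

t_c ≈ 1.62 d; D_c ≈ 4.28 mg/L; x_c ≈ 74.2 km

At the critical point dD/dt = 0, so k_1 L₀ e^(−k_1 t) = k_2 D. Substituting D(t) from the Streeter–Phelps equation and solving for t gives
t_c = ln[(k_2/k_1)(1 − D₀(k_2−k_1)/(k_1 L₀))] / (k_2−k_1).
Here k_2−k_1 = 0.2080 d⁻¹ and 1 − D₀(k_2−k_1)/(k_1 L₀) = 1 − 1.65×0.2080/(0.417×12.6) = 0.9347, so
t_c = ln(1.499 × 0.9347) / 0.2080 = 0.3371 / 0.2080 = 1.621 d.
L(t_c) = L₀ e^(−k_1 t_c) = 12.6 × 0.5087 = 6.410 mg/L, and at the critical point k_2 D_c = k_1 L, so D_c = (0.417/0.625) × 6.410 = 4.277 mg/L.
x_c = v t_c = 0.530 m/s × 1.621 d × 86400 s/d = 74220 m ≈ 74.2 km.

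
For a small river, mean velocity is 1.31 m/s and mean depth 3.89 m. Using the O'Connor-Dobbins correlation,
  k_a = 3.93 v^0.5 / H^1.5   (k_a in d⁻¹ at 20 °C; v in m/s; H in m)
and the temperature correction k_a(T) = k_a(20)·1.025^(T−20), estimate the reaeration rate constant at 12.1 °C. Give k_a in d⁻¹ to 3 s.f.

k_a(20) = 3.93 × 1.31^0.5 / 3.89^1.5 = 3.93 × 1.145 / 7.672 = 0.5863 d⁻¹.
k_a(12.1) = 0.5863 × 1.025^(12.1−20) = 0.5863 × 0.8228 = 0.4824 d⁻¹.

k_a ≈ 0.482 d⁻¹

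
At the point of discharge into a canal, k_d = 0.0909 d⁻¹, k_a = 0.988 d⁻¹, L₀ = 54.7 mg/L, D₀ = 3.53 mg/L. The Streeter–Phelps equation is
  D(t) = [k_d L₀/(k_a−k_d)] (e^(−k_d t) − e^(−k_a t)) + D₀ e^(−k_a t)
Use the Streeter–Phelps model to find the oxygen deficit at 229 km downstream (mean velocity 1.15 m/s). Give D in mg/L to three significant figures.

Travel time t = x/v = 229 km / (1.15 m/s) = 229000 m / 1.15 m/s = 199100 s = 2.305 d.
k_d L₀/(k_a−k_d) = 0.0909×54.7/(0.988−0.0909) = 4.972/0.8971 = 5.543 mg/L.
e^(−k_d t) = e^(−0.0909×2.305) = 0.8110; e^(−k_a t) = e^(−0.988×2.305) = 0.1026.
D = 5.543 × (0.8110 − 0.1026) + 3.53 × 0.1026 = 3.926 + 0.3621 = 4.288 mg/L.

D ≈ 4.29 mg/L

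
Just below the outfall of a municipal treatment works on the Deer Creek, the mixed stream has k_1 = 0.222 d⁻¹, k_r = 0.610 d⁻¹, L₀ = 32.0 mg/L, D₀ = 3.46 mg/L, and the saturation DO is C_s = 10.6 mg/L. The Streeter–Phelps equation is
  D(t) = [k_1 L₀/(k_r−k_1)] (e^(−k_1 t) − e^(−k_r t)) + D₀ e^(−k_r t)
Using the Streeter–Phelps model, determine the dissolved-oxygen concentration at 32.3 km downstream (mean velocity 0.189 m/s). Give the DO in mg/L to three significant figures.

Travel time t = x/v = 32.3 km / (0.189 m/s) = 32300 m / 0.189 m/s = 170900 s = 1.978 d.
k_1 L₀/(k_r−k_1) = 0.222×32.0/(0.610−0.222) = 7.104/0.3880 = 18.31 mg/L.
e^(−k_1 t) = e^(−0.222×1.978) = 0.6446; e^(−k_r t) = e^(−0.610×1.978) = 0.2992.
D = 18.31 × (0.6446 − 0.2992) + 3.46 × 0.2992 = 6.324 + 1.035 = 7.359 mg/L.
DO = C_s − D = 10.6 − 7.359 = 3.241 mg/L.

DO ≈ 3.24 mg/L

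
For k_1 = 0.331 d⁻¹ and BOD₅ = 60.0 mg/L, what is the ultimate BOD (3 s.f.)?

BOD₅ = L₀(1 − e^(−5k_1)) ⇒ L₀ = BOD₅ / (1 − e^(−5×0.331))
= 60.0 / (1 − 0.1911) = 60.0 / 0.8089 = 74.17 mg/L.

L₀ ≈ 74.2 mg/L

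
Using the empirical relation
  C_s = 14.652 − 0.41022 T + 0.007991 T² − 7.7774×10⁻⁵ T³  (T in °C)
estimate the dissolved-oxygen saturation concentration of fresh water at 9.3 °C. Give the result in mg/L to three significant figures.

C_s = 14.652 − 0.41022×9.3 + 0.007991×9.3² − 7.7774×10⁻⁵×9.3³ = 11.47 mg/L.

C_s ≈ 11.5 mg/L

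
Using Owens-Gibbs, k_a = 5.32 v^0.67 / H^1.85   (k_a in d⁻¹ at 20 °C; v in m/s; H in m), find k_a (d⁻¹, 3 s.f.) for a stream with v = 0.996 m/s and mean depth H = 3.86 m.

k_a = 5.32 × 0.996^0.67 / 3.86^1.85 = 5.32 × 0.9973 / 12.17 = 0.4361 d⁻¹.

k_a ≈ 0.436 d⁻¹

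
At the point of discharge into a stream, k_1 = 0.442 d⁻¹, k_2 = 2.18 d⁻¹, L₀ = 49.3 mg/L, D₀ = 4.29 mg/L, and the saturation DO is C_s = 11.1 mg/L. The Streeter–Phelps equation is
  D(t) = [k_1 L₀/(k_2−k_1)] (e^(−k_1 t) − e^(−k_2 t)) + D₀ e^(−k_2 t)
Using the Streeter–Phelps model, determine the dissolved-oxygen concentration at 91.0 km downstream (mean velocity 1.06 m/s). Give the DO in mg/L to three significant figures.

DO ≈ 3.96 mg/L

Travel time t = x/v = 91.0 km / (1.06 m/s) = 91000 m / 1.06 m/s = 85850 s = 0.9936 d.
k_1 L₀/(k_2−k_1) = 0.442×49.3/(2.18−0.442) = 21.79/1.738 = 12.54 mg/L.
e^(−k_1 t) = e^(−0.442×0.9936) = 0.6446; e^(−k_2 t) = e^(−2.18×0.9936) = 0.1146.
D = 12.54 × (0.6446 − 0.1146) + 4.29 × 0.1146 = 6.644 + 0.4917 = 7.136 mg/L.
DO = C_s − D = 11.1 − 7.136 = 3.964 mg/L.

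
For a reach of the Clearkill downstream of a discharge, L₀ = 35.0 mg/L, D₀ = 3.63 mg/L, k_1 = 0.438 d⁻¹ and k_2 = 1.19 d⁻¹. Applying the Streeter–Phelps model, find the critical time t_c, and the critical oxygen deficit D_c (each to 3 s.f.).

t_c ≈ 1.07 d; D_c ≈ 8.07 mg/L

At the critical point dD/dt = 0, so k_1 L₀ e^(−k_1 t) = k_2 D. Substituting D(t) from the Streeter–Phelps equation and solving for t gives
t_c = ln[(k_2/k_1)(1 − D₀(k_2−k_1)/(k_1 L₀))] / (k_2−k_1).
Here k_2−k_1 = 0.7520 d⁻¹ and 1 − D₀(k_2−k_1)/(k_1 L₀) = 1 − 3.63×0.7520/(0.438×35.0) = 0.8219, so
t_c = ln(2.717 × 0.8219) / 0.7520 = 0.8034 / 0.7520 = 1.068 d.
D_c = (k_1/k_2) L₀ e^(−k_1 t_c) = (0.438/1.19) × 35.0 × e^(−0.438×1.068) = 0.3681 × 35.0 × 0.6263 = 8.068 mg/L.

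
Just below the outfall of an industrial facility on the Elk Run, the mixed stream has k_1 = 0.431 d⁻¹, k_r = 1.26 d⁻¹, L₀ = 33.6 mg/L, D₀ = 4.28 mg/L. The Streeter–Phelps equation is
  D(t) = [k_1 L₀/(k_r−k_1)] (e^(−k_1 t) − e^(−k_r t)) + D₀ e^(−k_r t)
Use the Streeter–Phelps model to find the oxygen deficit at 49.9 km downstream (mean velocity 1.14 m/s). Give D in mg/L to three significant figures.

Travel time t = x/v = 49.9 km / (1.14 m/s) = 49900 m / 1.14 m/s = 43770 s = 0.5066 d.
k_1 L₀/(k_r−k_1) = 0.431×33.6/(1.26−0.431) = 14.48/0.8290 = 17.47 mg/L.
e^(−k_1 t) = e^(−0.431×0.5066) = 0.8038; e^(−k_r t) = e^(−1.26×0.5066) = 0.5282.
D = 17.47 × (0.8038 − 0.5282) + 4.28 × 0.5282 = 4.816 + 2.261 = 7.076 mg/L.

D ≈ 7.08 mg/L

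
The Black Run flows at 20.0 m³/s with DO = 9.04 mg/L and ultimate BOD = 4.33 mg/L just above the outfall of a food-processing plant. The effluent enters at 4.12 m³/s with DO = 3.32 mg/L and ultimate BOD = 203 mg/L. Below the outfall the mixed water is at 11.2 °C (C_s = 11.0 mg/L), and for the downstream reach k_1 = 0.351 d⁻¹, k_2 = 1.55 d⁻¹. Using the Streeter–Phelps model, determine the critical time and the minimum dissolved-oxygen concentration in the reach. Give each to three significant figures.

Mixed DO = (20.0×9.04 + 4.12×3.32)/(20.0+4.12) = 194.5/24.12 = 8.063 mg/L.
Mixed L₀ = (20.0×4.33 + 4.12×203)/(24.12) = 923.0/24.12 = 38.27 mg/L.
Initial deficit D₀ = C_s − DO₀ = 11.0 − 8.063 = 2.937 mg/L.
t_c = (1/1.199) ln[(1.55/0.351)(1 − 2.937×1.199/(0.351×38.27))] = 0.8340 × ln(3.258) = 0.9851 d.
D_c = (0.351/1.55) × 38.27 × e^(−0.351×0.9851) = 0.2265 × 38.27 × 0.7077 = 6.132 mg/L.
Minimum DO = 11.0 − 6.132 = 4.868 mg/L.

t_c ≈ 0.985 d; minimum DO ≈ 4.87 mg/L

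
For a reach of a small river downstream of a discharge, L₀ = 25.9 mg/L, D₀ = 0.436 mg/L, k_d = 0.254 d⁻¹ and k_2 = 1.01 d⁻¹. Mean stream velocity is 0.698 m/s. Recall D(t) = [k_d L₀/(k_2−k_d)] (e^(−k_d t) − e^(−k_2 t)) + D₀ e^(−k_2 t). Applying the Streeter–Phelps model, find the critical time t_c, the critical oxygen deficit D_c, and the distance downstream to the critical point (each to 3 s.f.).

t_c ≈ 1.76 d; D_c ≈ 4.17 mg/L; x_c ≈ 106 km

t_c = [1/(k_2−k_d)] ln[(k_2/k_d)(1 − D₀(k_2−k_d)/(k_d L₀))]
= [1/(1.01−0.254)] ln[(1.01/0.254)(1 − 0.436×0.7560/(0.254×25.9))]
= (1/0.7560) ln[3.976 × 0.9499] = 1.323 × ln(3.777) = 1.323 × 1.329 = 1.758 d.
D_c = (k_d/k_2) L₀ e^(−k_d t_c) = (0.254/1.01) × 25.9 × e^(−0.254×1.758) = 0.2515 × 25.9 × 0.6399 = 4.168 mg/L.
x_c = v t_c = 0.698 m/s × 1.758 d × 86400 s/d = 106000 m ≈ 106 km.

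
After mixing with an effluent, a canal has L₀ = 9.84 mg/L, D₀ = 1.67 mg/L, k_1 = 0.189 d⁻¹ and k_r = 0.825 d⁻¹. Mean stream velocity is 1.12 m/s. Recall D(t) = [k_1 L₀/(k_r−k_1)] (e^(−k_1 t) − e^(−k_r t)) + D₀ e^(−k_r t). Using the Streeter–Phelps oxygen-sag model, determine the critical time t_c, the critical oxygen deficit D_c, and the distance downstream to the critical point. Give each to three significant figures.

t_c ≈ 0.986 d; D_c ≈ 1.87 mg/L; x_c ≈ 95.4 km

With k_r/k_1 = 4.365 and 1 − D₀(k_r−k_1)/(k_1 L₀) = 0.4289,
t_c = ln(4.365 × 0.4289) / (0.825 − 0.189) = ln(1.872) / 0.6360 = 0.6271/0.6360 = 0.9860 d.
D_c = (k_1/k_r) L₀ e^(−k_1 t_c) = (0.189/0.825) × 9.84 × e^(−0.189×0.9860) = 0.2291 × 9.84 × 0.8300 = 1.871 mg/L.
x_c = v t_c = 1.12 m/s × 0.9860 d × 86400 s/d = 95410 m ≈ 95.4 km.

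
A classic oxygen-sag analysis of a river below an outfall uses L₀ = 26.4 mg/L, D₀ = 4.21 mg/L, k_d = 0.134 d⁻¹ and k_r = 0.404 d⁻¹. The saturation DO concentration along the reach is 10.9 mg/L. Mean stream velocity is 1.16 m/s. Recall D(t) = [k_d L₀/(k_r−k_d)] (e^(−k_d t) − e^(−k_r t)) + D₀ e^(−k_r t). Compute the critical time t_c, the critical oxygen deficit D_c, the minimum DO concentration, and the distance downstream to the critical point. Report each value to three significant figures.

With k_r/k_d = 3.015 and 1 − D₀(k_r−k_d)/(k_d L₀) = 0.6787,
t_c = ln(3.015 × 0.6787) / (0.404 − 0.134) = ln(2.046) / 0.2700 = 0.7160/0.2700 = 2.652 d.
D_c = (k_d/k_r) L₀ e^(−k_d t_c) = (0.134/0.404) × 26.4 × e^(−0.134×2.652) = 0.3317 × 26.4 × 0.7009 = 6.138 mg/L.
Minimum DO = C_s − D_c = 10.9 − 6.138 = 4.762 mg/L.
x_c = v t_c = 1.16 m/s × 2.652 d × 86400 s/d = 265800 m ≈ 266 km.

t_c ≈ 2.65 d; D_c ≈ 6.14 mg/L; min DO ≈ 4.76 mg/L; x_c ≈ 266 km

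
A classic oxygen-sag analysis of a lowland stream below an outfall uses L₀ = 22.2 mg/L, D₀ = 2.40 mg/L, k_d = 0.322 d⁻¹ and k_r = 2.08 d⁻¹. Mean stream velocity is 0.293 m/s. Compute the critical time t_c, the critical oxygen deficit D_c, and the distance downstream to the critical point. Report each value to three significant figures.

t_c ≈ 0.554 d; D_c ≈ 2.88 mg/L; x_c ≈ 14.0 km

At the critical point dD/dt = 0, so k_d L₀ e^(−k_d t) = k_r D. Substituting D(t) from the Streeter–Phelps equation and solving for t gives
t_c = ln[(k_r/k_d)(1 − D₀(k_r−k_d)/(k_d L₀))] / (k_r−k_d).
Here k_r−k_d = 1.758 d⁻¹ and 1 − D₀(k_r−k_d)/(k_d L₀) = 1 − 2.40×1.758/(0.322×22.2) = 0.4098, so
t_c = ln(6.460 × 0.4098) / 1.758 = 0.9734 / 1.758 = 0.5537 d.
D_c = (k_d/k_r) L₀ e^(−k_d t_c) = (0.322/2.08) × 22.2 × e^(−0.322×0.5537) = 0.1548 × 22.2 × 0.8367 = 2.876 mg/L.
x_c = v t_c = 0.293 m/s × 0.5537 d × 86400 s/d = 14020 m ≈ 14.0 km.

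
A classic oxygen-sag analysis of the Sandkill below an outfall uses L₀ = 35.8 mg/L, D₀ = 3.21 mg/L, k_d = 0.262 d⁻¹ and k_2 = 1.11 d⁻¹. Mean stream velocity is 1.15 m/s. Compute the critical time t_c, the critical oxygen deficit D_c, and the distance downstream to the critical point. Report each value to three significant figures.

t_c = [1/(k_2−k_d)] ln[(k_2/k_d)(1 − D₀(k_2−k_d)/(k_d L₀))]
= [1/(1.11−0.262)] ln[(1.11/0.262)(1 − 3.21×0.8480/(0.262×35.8))]
= (1/0.8480) ln[4.237 × 0.7098] = 1.179 × ln(3.007) = 1.179 × 1.101 = 1.298 d.
D_c = (k_d/k_2) L₀ e^(−k_d t_c) = (0.262/1.11) × 35.8 × e^(−0.262×1.298) = 0.2360 × 35.8 × 0.7117 = 6.014 mg/L.
x_c = v t_c = 1.15 m/s × 1.298 d × 86400 s/d = 129000 m ≈ 129 km.

t_c ≈ 1.30 d; D_c ≈ 6.01 mg/L; x_c ≈ 129 km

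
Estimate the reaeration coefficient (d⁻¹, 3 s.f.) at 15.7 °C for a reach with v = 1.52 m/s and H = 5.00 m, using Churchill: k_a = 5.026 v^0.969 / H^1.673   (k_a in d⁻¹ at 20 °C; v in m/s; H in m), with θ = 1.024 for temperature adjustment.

k_a ≈ 0.461 d⁻¹

k_a(20) = 5.026 × 1.52^0.969 / 5.00^1.673 = 5.026 × 1.500 / 14.77 = 0.5106 d⁻¹.
k_a(15.7) = 0.5106 × 1.024^(15.7−20) = 0.5106 × 0.9030 = 0.4611 d⁻¹.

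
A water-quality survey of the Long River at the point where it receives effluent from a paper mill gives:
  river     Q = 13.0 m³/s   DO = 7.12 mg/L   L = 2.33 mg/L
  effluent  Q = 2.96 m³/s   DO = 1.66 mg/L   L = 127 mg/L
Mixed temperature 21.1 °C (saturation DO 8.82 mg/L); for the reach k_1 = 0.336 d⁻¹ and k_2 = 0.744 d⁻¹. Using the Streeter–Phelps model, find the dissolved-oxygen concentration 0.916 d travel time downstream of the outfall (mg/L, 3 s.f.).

DO ≈ 2.64 mg/L

Mixed DO = (13.0×7.12 + 2.96×1.66)/(13.0+2.96) = 97.47/15.96 = 6.107 mg/L.
Mixed L₀ = (13.0×2.33 + 2.96×127)/(15.96) = 406.2/15.96 = 25.45 mg/L.
Initial deficit D₀ = C_s − DO₀ = 8.82 − 6.107 = 2.713 mg/L.
D(0.916) = [0.336×25.45/(0.744−0.336)](e^(−0.336×0.916) − e^(−0.744×0.916)) + 2.713 e^(−0.744×0.916)
= 20.96 × (0.7351 − 0.5059) + 2.713 × 0.5059 = 6.177 mg/L.
DO = 8.82 − 6.177 = 2.643 mg/L.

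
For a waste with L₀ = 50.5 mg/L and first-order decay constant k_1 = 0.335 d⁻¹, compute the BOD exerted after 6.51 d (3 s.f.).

y_t = L₀(1 − e^(−k_1 t)) = 50.5 × (1 − e^(−0.335×6.51))
= 50.5 × (1 − 0.1129) = 50.5 × 0.8871 = 44.80 mg/L.

y ≈ 44.8 mg/L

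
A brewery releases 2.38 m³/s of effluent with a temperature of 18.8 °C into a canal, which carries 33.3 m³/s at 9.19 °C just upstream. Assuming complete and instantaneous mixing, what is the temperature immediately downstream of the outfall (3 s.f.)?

9.83 °C

Flow-weighted mixing: C = (Q_r C_r + Q_w C_w)/(Q_r + Q_w)
= (33.3×9.19 + 2.38×18.8)/(33.3 + 2.38) = 350.8/35.68 = 9.831 °C.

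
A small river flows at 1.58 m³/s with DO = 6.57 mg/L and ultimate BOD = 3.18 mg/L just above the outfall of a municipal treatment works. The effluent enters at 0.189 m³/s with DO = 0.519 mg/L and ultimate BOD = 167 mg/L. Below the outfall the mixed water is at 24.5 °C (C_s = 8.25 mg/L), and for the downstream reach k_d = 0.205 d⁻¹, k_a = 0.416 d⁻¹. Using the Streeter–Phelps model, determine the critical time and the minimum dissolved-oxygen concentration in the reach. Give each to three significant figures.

Mixed DO = (1.58×6.57 + 0.189×0.519)/(1.58+0.189) = 10.48/1.769 = 5.924 mg/L.
Mixed L₀ = (1.58×3.18 + 0.189×167)/(1.769) = 36.59/1.769 = 20.68 mg/L.
Initial deficit D₀ = C_s − DO₀ = 8.25 − 5.924 = 2.326 mg/L.
t_c = (1/0.2110) ln[(0.416/0.205)(1 − 2.326×0.2110/(0.205×20.68))] = 4.739 × ln(1.794) = 2.771 d.
D_c = (0.205/0.416) × 20.68 × e^(−0.205×2.771) = 0.4928 × 20.68 × 0.5667 = 5.775 mg/L.
Minimum DO = 8.25 − 5.775 = 2.475 mg/L.

t_c ≈ 2.77 d; minimum DO ≈ 2.47 mg/L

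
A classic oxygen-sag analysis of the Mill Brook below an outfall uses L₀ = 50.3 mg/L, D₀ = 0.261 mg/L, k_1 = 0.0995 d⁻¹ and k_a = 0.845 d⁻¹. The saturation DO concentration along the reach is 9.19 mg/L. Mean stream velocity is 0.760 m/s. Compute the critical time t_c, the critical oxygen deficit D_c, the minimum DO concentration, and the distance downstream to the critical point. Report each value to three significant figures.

t_c ≈ 2.82 d; D_c ≈ 4.48 mg/L; min DO ≈ 4.71 mg/L; x_c ≈ 185 km

t_c = [1/(k_a−k_1)] ln[(k_a/k_1)(1 − D₀(k_a−k_1)/(k_1 L₀))]
= [1/(0.845−0.0995)] ln[(0.845/0.0995)(1 − 0.261×0.7455/(0.0995×50.3))]
= (1/0.7455) ln[8.492 × 0.9611] = 1.341 × ln(8.162) = 1.341 × 2.100 = 2.816 d.
D_c = (k_1/k_a) L₀ e^(−k_1 t_c) = (0.0995/0.845) × 50.3 × e^(−0.0995×2.816) = 0.1178 × 50.3 × 0.7556 = 4.475 mg/L.
Minimum DO = C_s − D_c = 9.19 − 4.475 = 4.715 mg/L.
x_c = v t_c = 0.760 m/s × 2.816 d × 86400 s/d = 184900 m ≈ 185 km.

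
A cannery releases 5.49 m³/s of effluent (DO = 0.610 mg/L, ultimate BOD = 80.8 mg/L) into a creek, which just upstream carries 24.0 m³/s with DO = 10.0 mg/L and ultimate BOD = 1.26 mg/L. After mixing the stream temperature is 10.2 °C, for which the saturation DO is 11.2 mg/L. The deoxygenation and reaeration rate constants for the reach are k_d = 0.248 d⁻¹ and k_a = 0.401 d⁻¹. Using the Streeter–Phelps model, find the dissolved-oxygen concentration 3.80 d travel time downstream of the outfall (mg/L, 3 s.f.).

DO ≈ 6.08 mg/L

Mixed DO = (24.0×10.0 + 5.49×0.610)/(24.0+5.49) = 243.3/29.49 = 8.252 mg/L.
Mixed L₀ = (24.0×1.26 + 5.49×80.8)/(29.49) = 473.8/29.49 = 16.07 mg/L.
Initial deficit D₀ = C_s − DO₀ = 11.2 − 8.252 = 2.948 mg/L.
D(3.80) = [0.248×16.07/(0.401−0.248)](e^(−0.248×3.80) − e^(−0.401×3.80)) + 2.948 e^(−0.401×3.80)
= 26.04 × (0.3897 − 0.2179) + 2.948 × 0.2179 = 5.117 mg/L.
DO = 11.2 − 5.117 = 6.083 mg/L.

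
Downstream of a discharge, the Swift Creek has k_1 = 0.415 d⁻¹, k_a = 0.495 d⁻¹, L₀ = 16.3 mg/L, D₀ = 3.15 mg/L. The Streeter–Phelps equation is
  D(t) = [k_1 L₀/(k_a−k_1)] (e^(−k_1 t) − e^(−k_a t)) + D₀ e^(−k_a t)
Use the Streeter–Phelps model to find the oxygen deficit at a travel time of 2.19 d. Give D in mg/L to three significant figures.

D ≈ 6.54 mg/L

k_1 L₀/(k_a−k_1) = 0.415×16.3/(0.495−0.415) = 6.764/0.08000 = 84.56 mg/L.
e^(−k_1 t) = e^(−0.415×2.190) = 0.4030; e^(−k_a t) = e^(−0.495×2.190) = 0.3382.
D = 84.56 × (0.4030 − 0.3382) + 3.15 × 0.3382 = 5.476 + 1.065 = 6.542 mg/L.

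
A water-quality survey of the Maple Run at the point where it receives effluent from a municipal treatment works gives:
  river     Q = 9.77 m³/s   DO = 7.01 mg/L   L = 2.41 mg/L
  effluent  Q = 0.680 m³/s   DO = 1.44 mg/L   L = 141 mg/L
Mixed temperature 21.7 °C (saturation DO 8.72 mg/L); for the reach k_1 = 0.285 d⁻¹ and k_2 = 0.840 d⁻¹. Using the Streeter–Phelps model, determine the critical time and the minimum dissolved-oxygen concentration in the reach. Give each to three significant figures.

Mixed DO = (9.77×7.01 + 0.680×1.44)/(9.77+0.680) = 69.47/10.45 = 6.648 mg/L.
Mixed L₀ = (9.77×2.41 + 0.680×141)/(10.45) = 119.4/10.45 = 11.43 mg/L.
Initial deficit D₀ = C_s − DO₀ = 8.72 − 6.648 = 2.072 mg/L.
t_c = (1/0.5550) ln[(0.840/0.285)(1 − 2.072×0.5550/(0.285×11.43))] = 1.802 × ln(1.907) = 1.163 d.
D_c = (0.285/0.840) × 11.43 × e^(−0.285×1.163) = 0.3393 × 11.43 × 0.7179 = 2.784 mg/L.
Minimum DO = 8.72 − 2.784 = 5.936 mg/L.

t_c ≈ 1.16 d; minimum DO ≈ 5.94 mg/L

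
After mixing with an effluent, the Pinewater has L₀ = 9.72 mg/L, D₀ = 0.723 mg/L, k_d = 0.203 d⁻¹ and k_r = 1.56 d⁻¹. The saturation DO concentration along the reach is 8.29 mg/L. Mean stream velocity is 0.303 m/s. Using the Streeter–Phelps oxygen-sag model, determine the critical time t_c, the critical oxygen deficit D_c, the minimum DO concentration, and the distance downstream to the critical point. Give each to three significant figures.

t_c = [1/(k_r−k_d)] ln[(k_r/k_d)(1 − D₀(k_r−k_d)/(k_d L₀))]
= [1/(1.56−0.203)] ln[(1.56/0.203)(1 − 0.723×1.357/(0.203×9.72))]
= (1/1.357) ln[7.685 × 0.5028] = 0.7369 × ln(3.864) = 0.7369 × 1.352 = 0.9960 d.
D_c = (k_d/k_r) L₀ e^(−k_d t_c) = (0.203/1.56) × 9.72 × e^(−0.203×0.9960) = 0.1301 × 9.72 × 0.8169 = 1.033 mg/L.
Minimum DO = C_s − D_c = 8.29 − 1.033 = 7.257 mg/L.
x_c = v t_c = 0.303 m/s × 0.9960 d × 86400 s/d = 26080 m ≈ 26.1 km.

t_c ≈ 0.996 d; D_c ≈ 1.03 mg/L; min DO ≈ 7.26 mg/L; x_c ≈ 26.1 km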